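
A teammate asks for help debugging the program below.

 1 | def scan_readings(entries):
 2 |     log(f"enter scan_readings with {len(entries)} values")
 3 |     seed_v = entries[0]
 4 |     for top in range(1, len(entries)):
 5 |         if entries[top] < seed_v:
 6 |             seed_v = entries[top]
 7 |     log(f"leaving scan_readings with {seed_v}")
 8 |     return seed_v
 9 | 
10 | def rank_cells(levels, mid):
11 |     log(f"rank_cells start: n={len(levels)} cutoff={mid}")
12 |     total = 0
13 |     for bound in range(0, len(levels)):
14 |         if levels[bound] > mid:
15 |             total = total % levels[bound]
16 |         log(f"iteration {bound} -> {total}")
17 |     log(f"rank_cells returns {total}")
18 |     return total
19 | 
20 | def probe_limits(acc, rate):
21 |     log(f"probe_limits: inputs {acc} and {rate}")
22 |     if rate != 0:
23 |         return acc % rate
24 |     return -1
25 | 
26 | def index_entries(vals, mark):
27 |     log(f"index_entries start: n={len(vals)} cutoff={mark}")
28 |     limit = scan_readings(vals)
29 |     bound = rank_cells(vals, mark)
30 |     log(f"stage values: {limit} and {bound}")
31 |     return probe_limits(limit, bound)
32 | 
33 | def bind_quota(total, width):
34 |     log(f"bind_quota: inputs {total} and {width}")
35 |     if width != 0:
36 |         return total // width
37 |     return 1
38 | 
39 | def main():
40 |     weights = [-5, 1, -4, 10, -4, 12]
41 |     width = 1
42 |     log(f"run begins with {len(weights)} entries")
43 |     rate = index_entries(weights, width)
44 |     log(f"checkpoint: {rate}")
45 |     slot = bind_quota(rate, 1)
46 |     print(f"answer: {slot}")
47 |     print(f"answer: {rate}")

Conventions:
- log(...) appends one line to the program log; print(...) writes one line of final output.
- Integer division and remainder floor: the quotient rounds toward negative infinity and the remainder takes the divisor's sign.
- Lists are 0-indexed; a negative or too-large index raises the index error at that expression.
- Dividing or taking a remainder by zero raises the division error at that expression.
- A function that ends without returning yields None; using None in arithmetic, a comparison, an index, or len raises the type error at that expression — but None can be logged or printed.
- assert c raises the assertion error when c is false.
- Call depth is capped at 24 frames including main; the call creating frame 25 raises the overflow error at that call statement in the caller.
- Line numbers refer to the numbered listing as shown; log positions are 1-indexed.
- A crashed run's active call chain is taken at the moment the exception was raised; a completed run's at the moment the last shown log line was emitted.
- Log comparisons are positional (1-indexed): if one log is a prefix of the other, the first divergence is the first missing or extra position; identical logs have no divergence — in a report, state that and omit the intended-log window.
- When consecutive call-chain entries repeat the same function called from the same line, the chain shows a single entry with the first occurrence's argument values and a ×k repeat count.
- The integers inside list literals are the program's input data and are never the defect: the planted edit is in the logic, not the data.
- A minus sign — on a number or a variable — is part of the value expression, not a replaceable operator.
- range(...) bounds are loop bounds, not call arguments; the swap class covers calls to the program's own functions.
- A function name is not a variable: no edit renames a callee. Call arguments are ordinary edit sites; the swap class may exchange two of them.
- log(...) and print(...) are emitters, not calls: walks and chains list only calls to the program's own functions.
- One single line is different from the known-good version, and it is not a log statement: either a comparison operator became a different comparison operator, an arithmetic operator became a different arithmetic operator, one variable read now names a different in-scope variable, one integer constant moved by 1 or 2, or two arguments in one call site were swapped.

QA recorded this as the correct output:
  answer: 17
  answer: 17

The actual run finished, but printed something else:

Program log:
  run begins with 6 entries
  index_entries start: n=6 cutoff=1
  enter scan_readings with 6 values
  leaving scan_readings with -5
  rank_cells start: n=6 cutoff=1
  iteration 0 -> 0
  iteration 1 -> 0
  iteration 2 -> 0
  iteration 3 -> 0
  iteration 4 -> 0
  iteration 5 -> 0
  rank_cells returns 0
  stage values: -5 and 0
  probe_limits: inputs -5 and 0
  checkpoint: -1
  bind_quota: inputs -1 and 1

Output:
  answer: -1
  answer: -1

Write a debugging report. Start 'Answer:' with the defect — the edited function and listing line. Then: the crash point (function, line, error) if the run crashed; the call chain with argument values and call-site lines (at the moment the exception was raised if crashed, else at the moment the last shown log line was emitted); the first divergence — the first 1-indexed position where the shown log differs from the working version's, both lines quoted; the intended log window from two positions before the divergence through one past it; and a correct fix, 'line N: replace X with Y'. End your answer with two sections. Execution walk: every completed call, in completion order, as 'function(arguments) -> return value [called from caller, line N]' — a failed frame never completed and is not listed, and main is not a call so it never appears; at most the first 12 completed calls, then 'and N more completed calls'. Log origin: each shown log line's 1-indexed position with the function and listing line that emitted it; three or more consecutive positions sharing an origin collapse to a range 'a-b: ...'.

Answer: the defect is in rank_cells at line 15.
Core observation: Position 9 is the first bad log line: 'iteration 3 -> 0' should read 'iteration 3 -> 10'.
Call chain: main -> bind_quota(-1, 1) (called at line 45).
First divergence: position 9; shown 'iteration 3 -> 0' vs intended 'iteration 3 -> 10'.
Intended log window:
  7: iteration 1 -> 0
  8: iteration 2 -> 0
  9: iteration 3 -> 10
  10: iteration 4 -> 10
Execution walk:
  scan_readings([-5, 1, -4, 10, -4, 12]) -> -5  [called from index_entries, line 28]
  rank_cells([-5, 1, -4, 10, -4, 12], 1) -> 0  [called from index_entries, line 29]
  probe_limits(-5, 0) -> -1  [called from index_entries, line 31]
  index_entries([-5, 1, -4, 10, -4, 12], 1) -> -1  [called from main, line 43]
  bind_quota(-1, 1) -> -1  [called from main, line 45]
Log origins:
  1: emitted by main (line 42)
  2: emitted by index_entries (line 27)
  3: emitted by scan_readings (line 2)
  4: emitted by scan_readings (line 7)
  5: emitted by rank_cells (line 11)
  6-11: emitted by rank_cells (line 16)
  12: emitted by rank_cells (line 17)
  13: emitted by index_entries (line 30)
  14: emitted by probe_limits (line 21)
  15: emitted by main (line 44)
  16: emitted by bind_quota (line 34)
A correct fix: line 15: replace `%` with `+`.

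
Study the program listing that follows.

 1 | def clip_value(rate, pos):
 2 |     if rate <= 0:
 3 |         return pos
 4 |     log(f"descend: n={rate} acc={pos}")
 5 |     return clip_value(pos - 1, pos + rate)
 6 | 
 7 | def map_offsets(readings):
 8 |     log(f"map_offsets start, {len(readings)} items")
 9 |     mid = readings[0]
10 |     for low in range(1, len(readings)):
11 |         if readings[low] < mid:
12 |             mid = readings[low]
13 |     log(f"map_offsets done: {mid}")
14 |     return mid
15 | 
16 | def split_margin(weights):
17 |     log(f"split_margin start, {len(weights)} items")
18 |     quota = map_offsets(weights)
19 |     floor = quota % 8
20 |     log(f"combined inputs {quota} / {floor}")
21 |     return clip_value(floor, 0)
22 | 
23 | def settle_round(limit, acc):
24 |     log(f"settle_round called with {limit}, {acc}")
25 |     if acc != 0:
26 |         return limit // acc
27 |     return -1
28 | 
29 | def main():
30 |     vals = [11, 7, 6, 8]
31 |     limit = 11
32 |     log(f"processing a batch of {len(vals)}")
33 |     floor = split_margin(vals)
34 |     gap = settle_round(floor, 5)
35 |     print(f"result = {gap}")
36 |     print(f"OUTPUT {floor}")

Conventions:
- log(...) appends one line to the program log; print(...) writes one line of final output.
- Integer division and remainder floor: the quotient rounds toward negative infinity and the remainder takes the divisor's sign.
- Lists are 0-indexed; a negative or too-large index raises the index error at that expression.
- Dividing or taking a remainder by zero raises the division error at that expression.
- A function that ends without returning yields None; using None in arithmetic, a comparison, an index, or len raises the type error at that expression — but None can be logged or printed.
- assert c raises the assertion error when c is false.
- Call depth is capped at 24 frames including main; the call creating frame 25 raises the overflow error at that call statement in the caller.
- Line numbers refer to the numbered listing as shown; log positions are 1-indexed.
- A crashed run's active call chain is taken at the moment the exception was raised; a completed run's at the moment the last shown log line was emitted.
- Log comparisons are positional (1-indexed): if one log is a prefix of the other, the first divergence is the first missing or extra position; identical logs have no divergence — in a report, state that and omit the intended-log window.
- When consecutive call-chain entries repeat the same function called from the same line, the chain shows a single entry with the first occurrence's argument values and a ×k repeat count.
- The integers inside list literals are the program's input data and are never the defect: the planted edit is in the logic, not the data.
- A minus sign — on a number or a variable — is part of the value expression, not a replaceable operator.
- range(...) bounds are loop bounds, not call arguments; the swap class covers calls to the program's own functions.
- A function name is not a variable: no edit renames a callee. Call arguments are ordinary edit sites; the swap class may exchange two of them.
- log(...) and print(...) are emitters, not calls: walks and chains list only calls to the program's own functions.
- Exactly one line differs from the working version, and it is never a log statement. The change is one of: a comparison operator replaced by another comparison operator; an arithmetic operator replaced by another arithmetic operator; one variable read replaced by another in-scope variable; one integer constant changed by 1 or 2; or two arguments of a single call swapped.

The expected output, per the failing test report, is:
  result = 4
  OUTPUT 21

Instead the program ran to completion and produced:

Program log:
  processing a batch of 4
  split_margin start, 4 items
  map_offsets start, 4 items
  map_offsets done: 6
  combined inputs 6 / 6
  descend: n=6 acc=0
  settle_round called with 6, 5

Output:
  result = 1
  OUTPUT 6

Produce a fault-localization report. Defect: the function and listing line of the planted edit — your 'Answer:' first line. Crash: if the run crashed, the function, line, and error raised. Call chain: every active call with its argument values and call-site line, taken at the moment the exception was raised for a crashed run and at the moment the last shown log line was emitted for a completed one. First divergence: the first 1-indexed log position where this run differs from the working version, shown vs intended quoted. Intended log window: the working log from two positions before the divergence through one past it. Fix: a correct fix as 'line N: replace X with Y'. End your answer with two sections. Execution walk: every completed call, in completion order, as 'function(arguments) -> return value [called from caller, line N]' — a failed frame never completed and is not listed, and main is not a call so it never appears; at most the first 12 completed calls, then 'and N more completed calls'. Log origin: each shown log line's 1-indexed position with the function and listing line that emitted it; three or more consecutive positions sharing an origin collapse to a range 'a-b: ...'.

Answer: the defect is in clip_value at line 5.
Core observation: At log position 7 the runs split — shown 'settle_round called with 6, 5', but the working version logs 'descend: n=5 acc=6'.
Call chain: main -> settle_round(6, 5) (called at line 34).
First divergence: position 7; shown 'settle_round called with 6, 5' vs intended 'descend: n=5 acc=6'.
Intended log window:
  5: combined inputs 6 / 6
  6: descend: n=6 acc=0
  7: descend: n=5 acc=6
  8: descend: n=4 acc=11
Execution walk:
  map_offsets([11, 7, 6, 8]) -> 6  [called from split_margin, line 18]
  clip_value(-1, 6) -> 6  [called from clip_value, line 5]
  clip_value(6, 0) -> 6  [called from split_margin, line 21]
  split_margin([11, 7, 6, 8]) -> 6  [called from main, line 33]
  settle_round(6, 5) -> 1  [called from main, line 34]
Log origin:
  1: from main, line 32
  2: from split_margin, line 17
  3: from map_offsets, line 8
  4: from map_offsets, line 13
  5: from split_margin, line 20
  6: from clip_value, line 4
  7: from settle_round, line 24
A correct fix: line 5: replace `pos - 1` with `rate - 1`.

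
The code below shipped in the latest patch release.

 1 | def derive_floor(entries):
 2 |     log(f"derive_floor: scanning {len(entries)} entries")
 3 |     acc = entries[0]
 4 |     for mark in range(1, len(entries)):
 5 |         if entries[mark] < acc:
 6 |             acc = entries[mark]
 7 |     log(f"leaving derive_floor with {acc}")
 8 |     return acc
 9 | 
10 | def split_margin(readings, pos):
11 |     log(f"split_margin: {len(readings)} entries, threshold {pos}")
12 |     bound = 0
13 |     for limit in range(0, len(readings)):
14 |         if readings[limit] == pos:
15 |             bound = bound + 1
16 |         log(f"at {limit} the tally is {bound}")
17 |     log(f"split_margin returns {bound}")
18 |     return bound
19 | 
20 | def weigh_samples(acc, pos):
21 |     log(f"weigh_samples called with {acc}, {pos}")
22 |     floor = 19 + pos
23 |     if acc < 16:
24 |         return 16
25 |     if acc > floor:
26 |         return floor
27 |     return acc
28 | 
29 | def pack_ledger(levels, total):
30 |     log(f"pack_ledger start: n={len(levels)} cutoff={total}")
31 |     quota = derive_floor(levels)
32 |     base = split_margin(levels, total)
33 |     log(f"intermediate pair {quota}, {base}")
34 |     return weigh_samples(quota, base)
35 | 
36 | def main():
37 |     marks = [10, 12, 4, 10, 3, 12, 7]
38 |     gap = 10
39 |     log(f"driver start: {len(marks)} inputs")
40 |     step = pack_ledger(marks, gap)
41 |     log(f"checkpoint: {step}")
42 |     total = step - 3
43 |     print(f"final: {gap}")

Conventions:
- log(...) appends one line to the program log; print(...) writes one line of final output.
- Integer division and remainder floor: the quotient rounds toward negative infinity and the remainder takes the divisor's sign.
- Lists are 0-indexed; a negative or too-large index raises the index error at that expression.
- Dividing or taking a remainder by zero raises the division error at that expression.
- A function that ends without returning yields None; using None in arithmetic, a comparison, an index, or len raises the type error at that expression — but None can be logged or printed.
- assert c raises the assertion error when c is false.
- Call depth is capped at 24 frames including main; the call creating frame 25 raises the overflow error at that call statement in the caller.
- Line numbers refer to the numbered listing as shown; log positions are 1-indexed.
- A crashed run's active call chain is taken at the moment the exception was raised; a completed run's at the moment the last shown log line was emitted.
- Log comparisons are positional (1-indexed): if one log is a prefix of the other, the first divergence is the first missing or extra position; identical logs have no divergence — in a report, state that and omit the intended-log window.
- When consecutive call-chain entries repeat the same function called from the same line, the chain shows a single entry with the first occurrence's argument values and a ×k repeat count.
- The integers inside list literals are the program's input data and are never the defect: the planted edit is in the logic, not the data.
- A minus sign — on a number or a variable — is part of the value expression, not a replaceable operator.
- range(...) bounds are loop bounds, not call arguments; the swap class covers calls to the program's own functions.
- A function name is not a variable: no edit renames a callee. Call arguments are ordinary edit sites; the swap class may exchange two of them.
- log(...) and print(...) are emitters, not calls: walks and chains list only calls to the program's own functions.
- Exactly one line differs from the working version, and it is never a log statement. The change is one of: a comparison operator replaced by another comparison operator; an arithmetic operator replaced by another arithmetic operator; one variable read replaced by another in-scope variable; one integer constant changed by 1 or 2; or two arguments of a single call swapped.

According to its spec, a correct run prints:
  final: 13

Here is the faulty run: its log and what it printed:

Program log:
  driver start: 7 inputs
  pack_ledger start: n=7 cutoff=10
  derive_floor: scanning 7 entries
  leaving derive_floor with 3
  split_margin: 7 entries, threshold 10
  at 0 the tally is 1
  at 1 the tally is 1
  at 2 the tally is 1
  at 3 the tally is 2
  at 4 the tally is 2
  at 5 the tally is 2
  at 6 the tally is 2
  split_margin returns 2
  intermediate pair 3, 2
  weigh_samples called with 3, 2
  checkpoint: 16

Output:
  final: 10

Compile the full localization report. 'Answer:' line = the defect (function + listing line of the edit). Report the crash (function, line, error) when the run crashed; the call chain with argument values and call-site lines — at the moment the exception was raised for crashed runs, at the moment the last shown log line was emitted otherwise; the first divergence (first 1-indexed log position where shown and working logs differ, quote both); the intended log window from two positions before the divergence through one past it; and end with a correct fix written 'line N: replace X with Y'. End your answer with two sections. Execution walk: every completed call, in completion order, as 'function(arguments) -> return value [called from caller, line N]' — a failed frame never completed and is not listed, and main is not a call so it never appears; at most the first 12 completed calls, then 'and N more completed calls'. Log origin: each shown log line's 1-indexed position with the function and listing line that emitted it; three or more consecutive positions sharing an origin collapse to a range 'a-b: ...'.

Answer: the defect is in main at line 43.
Key observation: The logs agree in full; only the final output differs.
Call chain: main.
First divergence: none (the log streams are identical).
Execution walk:
  derive_floor([10, 12, 4, 10, 3, 12, 7]) -> 3  [called from pack_ledger, line 31]
  split_margin([10, 12, 4, 10, 3, 12, 7], 10) -> 2  [called from pack_ledger, line 32]
  weigh_samples(3, 2) -> 16  [called from pack_ledger, line 34]
  pack_ledger([10, 12, 4, 10, 3, 12, 7], 10) -> 16  [called from main, line 40]
Origin of each log line:
  1: logged in main at line 39
  2: logged in pack_ledger at line 30
  3: logged in derive_floor at line 2
  4: logged in derive_floor at line 7
  5: logged in split_margin at line 11
  6-12: logged in split_margin at line 16
  13: logged in split_margin at line 17
  14: logged in pack_ledger at line 33
  15: logged in weigh_samples at line 21
  16: logged in main at line 41
A correct fix: line 43: replace `gap` with `total`.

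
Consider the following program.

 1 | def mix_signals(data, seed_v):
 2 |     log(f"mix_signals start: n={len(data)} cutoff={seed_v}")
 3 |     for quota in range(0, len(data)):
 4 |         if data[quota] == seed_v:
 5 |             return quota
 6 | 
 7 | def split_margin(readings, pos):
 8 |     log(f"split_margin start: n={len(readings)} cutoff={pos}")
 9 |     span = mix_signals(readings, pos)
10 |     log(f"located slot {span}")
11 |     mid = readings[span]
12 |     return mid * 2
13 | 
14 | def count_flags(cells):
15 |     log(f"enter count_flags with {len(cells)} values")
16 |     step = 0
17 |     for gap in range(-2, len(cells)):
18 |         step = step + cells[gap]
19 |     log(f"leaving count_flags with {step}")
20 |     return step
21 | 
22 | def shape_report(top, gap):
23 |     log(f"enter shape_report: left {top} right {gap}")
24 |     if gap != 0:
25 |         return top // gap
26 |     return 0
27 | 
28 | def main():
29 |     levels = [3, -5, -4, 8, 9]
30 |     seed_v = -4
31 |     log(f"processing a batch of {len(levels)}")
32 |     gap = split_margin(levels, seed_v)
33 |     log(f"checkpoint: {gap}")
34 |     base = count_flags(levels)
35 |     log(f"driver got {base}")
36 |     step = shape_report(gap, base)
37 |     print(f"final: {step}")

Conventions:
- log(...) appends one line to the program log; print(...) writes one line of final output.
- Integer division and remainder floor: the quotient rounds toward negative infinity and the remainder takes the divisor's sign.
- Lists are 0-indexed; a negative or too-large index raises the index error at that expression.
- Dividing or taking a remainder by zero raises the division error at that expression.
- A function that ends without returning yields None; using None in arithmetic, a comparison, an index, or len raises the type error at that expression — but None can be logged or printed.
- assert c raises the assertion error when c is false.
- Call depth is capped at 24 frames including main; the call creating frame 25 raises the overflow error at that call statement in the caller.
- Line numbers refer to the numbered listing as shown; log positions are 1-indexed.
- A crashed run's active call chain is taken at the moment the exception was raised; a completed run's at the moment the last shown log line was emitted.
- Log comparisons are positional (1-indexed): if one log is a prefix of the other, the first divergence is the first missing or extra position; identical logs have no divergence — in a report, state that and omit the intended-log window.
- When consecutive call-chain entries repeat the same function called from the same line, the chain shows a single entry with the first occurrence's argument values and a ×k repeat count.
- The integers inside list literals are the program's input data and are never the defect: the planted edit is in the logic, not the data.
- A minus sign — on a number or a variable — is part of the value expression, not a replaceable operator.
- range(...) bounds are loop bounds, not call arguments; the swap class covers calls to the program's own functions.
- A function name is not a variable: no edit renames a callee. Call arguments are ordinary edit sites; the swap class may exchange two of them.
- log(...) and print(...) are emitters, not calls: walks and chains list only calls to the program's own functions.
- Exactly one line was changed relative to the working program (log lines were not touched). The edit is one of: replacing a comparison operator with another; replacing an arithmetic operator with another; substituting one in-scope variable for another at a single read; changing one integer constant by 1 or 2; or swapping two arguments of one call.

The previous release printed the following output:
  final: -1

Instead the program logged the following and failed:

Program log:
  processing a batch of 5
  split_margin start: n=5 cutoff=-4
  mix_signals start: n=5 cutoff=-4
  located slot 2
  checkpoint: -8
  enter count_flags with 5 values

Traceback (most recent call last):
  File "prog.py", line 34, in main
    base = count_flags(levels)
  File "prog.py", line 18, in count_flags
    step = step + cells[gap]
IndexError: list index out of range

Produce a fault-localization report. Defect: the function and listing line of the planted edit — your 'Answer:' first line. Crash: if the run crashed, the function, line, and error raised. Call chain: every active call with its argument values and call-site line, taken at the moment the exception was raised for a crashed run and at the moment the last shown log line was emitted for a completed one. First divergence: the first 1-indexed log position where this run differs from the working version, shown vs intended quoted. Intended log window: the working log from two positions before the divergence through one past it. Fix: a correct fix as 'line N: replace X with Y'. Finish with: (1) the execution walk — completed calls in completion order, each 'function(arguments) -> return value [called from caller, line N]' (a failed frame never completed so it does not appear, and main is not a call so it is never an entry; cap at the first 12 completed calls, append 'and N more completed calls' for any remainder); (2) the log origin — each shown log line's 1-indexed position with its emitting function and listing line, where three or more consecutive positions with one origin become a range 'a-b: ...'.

Answer: the defect is in count_flags at line 17.
Key fact: The log ends early — 6 lines, where the working version next logs 'leaving count_flags with 11'.
Crash: count_flags, line 18, IndexError.
Call chain: main -> count_flags([3, -5, -4, 8, 9]) (called at line 34).
First divergence: position 7 — after 6 matching lines the faulty run goes silent; intended next line 'leaving count_flags with 11'.
Intended log window:
  5: checkpoint: -8
  6: enter count_flags with 5 values
  7: leaving count_flags with 11
  8: driver got 11
Execution walk:
  mix_signals([3, -5, -4, 8, 9], -4) -> 2  [called from split_margin, line 9]
  split_margin([3, -5, -4, 8, 9], -4) -> -8  [called from main, line 32]
Origin of each log line:
  1: from main, line 31
  2: from split_margin, line 8
  3: from mix_signals, line 2
  4: from split_margin, line 10
  5: from main, line 33
  6: from count_flags, line 15
A correct fix: line 17: replace `-2` with `0`.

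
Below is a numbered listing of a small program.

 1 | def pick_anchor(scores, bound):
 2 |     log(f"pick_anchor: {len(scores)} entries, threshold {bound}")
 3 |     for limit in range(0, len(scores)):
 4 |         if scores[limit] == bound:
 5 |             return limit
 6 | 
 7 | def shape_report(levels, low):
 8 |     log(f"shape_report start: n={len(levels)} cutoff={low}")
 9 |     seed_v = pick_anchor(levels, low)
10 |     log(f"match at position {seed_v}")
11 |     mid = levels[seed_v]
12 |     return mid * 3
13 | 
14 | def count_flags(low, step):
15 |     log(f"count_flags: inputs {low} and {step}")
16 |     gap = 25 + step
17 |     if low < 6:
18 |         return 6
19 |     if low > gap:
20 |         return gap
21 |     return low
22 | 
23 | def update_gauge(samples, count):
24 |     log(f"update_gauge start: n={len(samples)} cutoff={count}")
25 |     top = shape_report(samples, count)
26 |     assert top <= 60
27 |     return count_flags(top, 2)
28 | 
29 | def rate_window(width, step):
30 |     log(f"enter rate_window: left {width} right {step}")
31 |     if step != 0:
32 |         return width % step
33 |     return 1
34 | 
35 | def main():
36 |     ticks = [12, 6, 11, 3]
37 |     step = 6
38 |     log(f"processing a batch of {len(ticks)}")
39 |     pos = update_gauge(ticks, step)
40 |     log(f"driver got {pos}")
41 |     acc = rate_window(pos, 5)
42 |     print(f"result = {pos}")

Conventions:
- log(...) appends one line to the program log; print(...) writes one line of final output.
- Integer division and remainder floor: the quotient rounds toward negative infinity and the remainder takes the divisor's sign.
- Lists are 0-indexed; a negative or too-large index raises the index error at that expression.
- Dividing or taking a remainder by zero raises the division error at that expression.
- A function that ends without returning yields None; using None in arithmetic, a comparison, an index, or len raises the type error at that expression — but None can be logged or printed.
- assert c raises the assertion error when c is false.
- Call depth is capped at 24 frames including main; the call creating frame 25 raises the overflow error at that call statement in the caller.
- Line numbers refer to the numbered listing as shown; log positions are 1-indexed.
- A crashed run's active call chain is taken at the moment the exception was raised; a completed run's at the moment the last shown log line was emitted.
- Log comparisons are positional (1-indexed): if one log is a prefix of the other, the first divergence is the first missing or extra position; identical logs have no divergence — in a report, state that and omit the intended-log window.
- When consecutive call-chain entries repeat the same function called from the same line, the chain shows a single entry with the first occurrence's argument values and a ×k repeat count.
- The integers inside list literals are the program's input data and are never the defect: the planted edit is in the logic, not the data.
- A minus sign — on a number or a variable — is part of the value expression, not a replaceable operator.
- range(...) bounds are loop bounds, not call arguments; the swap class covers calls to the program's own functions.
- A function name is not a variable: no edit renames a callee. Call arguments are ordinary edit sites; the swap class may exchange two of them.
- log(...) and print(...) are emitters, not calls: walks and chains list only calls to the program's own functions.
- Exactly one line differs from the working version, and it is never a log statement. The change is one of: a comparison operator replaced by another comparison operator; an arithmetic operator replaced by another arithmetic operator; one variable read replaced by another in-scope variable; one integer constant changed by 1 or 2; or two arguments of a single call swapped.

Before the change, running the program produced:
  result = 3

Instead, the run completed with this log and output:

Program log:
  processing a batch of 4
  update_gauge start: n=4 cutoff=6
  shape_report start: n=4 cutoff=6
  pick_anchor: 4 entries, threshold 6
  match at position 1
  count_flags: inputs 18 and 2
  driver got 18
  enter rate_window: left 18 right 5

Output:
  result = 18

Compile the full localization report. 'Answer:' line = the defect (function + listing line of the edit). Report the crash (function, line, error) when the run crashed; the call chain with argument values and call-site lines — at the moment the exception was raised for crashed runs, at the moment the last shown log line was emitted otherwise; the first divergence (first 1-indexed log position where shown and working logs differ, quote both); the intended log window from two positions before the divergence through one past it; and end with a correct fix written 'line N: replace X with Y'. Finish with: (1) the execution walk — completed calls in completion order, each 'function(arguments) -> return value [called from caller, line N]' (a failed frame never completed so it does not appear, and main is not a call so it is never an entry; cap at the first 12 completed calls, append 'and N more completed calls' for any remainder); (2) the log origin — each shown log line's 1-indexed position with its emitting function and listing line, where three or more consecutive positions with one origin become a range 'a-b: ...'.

Answer: the defect is in main at line 42.
Key observation: Nothing in the log betrays the bug — only the output does.
Call chain: main -> rate_window(18, 5) (called at line 41).
First divergence: there is none — every log position agrees.
Execution walk:
  pick_anchor([12, 6, 11, 3], 6) -> 1  [called from shape_report, line 9]
  shape_report([12, 6, 11, 3], 6) -> 18  [called from update_gauge, line 25]
  count_flags(18, 2) -> 18  [called from update_gauge, line 27]
  update_gauge([12, 6, 11, 3], 6) -> 18  [called from main, line 39]
  rate_window(18, 5) -> 3  [called from main, line 41]
Origin of each log line:
  1 — main, line 38
  2 — update_gauge, line 24
  3 — shape_report, line 8
  4 — pick_anchor, line 2
  5 — shape_report, line 10
  6 — count_flags, line 15
  7 — main, line 40
  8 — rate_window, line 30
A correct fix: line 42: replace `pos` with `acc`.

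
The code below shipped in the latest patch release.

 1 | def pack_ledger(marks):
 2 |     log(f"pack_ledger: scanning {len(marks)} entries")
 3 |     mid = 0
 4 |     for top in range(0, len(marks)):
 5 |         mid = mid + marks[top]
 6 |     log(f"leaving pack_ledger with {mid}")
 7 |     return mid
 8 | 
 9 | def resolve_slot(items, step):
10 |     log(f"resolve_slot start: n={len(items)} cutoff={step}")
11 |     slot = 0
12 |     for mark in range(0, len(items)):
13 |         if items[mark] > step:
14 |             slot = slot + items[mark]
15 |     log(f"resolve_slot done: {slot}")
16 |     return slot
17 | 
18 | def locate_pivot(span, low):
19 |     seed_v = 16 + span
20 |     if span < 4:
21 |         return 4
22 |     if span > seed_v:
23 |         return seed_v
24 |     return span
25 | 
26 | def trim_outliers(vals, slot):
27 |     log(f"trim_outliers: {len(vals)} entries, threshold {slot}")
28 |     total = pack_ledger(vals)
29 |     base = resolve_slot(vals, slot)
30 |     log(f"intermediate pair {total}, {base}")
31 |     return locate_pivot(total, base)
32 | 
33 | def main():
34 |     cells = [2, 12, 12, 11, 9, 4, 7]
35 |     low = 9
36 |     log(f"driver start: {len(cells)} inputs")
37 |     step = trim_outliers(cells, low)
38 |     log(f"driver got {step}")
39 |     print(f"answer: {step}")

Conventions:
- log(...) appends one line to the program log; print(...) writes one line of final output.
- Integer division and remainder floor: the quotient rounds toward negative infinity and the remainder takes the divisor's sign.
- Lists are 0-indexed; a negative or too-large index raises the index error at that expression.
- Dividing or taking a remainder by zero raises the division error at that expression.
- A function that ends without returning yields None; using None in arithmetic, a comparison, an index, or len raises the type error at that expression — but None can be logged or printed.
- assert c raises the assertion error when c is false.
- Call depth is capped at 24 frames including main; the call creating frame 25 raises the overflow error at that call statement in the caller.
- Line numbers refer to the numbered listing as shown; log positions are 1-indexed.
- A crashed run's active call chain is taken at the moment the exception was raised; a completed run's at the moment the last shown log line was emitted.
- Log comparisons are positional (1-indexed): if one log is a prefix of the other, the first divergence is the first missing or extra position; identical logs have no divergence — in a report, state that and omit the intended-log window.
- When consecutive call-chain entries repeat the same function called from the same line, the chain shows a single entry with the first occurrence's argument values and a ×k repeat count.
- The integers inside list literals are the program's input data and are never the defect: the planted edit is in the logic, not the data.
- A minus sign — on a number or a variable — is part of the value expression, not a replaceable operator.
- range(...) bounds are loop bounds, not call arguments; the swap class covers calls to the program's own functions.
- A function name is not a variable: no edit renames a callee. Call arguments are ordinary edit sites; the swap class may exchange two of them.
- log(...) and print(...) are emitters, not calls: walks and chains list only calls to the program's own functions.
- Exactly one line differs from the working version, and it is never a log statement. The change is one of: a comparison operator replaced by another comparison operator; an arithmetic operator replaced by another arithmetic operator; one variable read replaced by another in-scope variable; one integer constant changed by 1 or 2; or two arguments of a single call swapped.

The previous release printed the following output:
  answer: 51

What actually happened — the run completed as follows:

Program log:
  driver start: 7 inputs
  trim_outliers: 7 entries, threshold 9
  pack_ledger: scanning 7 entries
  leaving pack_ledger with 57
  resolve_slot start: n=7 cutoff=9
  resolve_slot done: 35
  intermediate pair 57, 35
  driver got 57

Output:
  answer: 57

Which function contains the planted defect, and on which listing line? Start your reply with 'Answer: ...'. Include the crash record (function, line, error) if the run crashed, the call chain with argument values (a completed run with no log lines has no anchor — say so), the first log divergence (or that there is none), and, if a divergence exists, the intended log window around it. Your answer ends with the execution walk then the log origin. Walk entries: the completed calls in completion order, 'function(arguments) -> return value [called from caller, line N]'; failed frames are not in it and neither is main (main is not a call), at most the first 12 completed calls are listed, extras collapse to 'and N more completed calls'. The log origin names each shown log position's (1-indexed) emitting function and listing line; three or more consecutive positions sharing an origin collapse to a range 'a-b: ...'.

Answer: the defect is in locate_pivot at line 19.
Key fact: Everything matches until log position 8, which reads 'driver got 57' in place of 'driver got 51'.
Call chain: main.
First divergence: position 8; shown 'driver got 57' vs intended 'driver got 51'.
Intended log window:
  6: resolve_slot done: 35
  7: intermediate pair 57, 35
  8: driver got 51
Execution walk:
  pack_ledger([2, 12, 12, 11, 9, 4, 7]) -> 57  [called from trim_outliers, line 28]
  resolve_slot([2, 12, 12, 11, 9, 4, 7], 9) -> 35  [called from trim_outliers, line 29]
  locate_pivot(57, 35) -> 57  [called from trim_outliers, line 31]
  trim_outliers([2, 12, 12, 11, 9, 4, 7], 9) -> 57  [called from main, line 37]
Log origin:
  1 — main, line 36
  2 — trim_outliers, line 27
  3 — pack_ledger, line 2
  4 — pack_ledger, line 6
  5 — resolve_slot, line 10
  6 — resolve_slot, line 15
  7 — trim_outliers, line 30
  8 — main, line 38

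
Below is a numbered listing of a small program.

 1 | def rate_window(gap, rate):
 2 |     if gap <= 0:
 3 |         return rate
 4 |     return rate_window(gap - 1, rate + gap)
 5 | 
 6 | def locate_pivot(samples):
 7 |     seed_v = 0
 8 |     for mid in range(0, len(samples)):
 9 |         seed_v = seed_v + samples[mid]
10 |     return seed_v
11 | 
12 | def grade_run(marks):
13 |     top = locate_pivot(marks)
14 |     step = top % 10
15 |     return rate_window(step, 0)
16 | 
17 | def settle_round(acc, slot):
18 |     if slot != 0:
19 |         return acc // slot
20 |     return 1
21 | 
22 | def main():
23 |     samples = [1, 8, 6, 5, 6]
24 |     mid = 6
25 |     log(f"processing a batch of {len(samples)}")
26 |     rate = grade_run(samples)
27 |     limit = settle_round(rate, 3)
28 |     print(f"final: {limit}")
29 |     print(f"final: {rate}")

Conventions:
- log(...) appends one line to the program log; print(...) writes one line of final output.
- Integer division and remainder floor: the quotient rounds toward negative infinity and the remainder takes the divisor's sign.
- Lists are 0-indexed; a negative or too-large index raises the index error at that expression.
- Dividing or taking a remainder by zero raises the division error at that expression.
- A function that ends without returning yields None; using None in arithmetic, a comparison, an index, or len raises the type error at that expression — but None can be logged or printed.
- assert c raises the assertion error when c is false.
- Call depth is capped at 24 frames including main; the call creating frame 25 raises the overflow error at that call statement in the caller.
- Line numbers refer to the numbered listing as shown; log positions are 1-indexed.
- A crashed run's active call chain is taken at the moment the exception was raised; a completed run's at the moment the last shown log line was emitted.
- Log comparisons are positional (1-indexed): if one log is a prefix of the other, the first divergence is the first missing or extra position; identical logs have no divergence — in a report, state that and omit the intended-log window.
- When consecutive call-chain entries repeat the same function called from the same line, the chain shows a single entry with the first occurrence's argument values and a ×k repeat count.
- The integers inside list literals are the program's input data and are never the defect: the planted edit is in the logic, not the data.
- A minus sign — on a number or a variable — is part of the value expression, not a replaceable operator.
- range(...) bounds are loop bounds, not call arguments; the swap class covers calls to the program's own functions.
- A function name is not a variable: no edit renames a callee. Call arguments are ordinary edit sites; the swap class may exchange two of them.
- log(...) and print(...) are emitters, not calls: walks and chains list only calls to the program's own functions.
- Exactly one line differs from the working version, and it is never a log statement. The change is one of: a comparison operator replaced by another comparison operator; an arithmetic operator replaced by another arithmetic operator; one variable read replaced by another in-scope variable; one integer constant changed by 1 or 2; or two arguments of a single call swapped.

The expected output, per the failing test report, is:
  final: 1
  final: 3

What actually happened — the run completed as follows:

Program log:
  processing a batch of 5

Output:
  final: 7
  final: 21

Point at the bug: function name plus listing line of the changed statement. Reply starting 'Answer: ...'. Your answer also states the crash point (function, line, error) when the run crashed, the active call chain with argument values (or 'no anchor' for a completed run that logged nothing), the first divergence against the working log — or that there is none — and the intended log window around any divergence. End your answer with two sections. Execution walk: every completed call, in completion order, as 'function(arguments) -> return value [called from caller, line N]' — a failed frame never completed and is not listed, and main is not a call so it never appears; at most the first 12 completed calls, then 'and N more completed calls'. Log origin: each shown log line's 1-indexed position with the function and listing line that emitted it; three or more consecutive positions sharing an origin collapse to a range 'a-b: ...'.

Answer: the defect is in grade_run at line 14.
The tell: Nothing in the log betrays the bug — only the output does.
Call chain: main.
First divergence: none — the logs agree in full.
Execution walk:
  locate_pivot([1, 8, 6, 5, 6]) -> 26  [called from grade_run, line 13]
  rate_window(0, 21) -> 21  [called from rate_window, line 4]
  rate_window(1, 20) -> 21  [called from rate_window, line 4]
  rate_window(2, 18) -> 21  [called from rate_window, line 4]
  rate_window(3, 15) -> 21  [called from rate_window, line 4]
  rate_window(4, 11) -> 21  [called from rate_window, line 4]
  rate_window(5, 6) -> 21  [called from rate_window, line 4]
  rate_window(6, 0) -> 21  [called from grade_run, line 15]
  grade_run([1, 8, 6, 5, 6]) -> 21  [called from main, line 26]
  settle_round(21, 3) -> 7  [called from main, line 27]
Origin of each log line:
  1: from main, line 25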